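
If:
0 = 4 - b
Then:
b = 4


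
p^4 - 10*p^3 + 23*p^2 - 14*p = p*(p - 7)*(p - 2)*(p - 1)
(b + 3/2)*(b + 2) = b^2 + 7*b/2 + 3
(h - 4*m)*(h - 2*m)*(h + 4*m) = h^3 - 2*h^2*m - 16*h*m^2 + 32*m^3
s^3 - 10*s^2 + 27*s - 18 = (s - 6)*(s - 3)*(s - 1)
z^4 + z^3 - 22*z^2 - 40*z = z*(z - 5)*(z + 2)*(z + 4)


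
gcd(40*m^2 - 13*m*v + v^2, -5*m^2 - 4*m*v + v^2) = -5*m + v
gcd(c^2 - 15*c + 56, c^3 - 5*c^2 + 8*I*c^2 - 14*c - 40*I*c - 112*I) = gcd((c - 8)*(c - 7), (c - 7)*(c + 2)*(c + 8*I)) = c - 7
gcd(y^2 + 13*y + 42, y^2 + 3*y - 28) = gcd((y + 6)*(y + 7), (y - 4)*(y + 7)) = y + 7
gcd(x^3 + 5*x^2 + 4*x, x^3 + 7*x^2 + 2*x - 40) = x + 4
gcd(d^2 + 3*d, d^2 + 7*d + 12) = d + 3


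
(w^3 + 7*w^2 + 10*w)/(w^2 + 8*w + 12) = w*(w + 5)/(w + 6)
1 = 1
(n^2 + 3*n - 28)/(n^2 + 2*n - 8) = (n^2 + 3*n - 28)/(n^2 + 2*n - 8)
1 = 1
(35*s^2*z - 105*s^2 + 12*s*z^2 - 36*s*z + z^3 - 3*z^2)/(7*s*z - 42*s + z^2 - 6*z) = (5*s*z - 15*s + z^2 - 3*z)/(z - 6)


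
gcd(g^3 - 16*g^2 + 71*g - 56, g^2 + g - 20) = 1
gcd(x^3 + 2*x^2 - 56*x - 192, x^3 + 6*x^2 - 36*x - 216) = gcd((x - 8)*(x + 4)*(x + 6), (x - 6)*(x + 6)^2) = x + 6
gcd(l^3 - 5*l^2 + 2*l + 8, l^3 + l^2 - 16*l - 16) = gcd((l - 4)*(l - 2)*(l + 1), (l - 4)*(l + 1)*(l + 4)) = l^2 - 3*l - 4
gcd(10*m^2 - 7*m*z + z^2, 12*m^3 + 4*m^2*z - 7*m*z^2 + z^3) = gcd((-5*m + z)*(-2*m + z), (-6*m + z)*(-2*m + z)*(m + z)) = -2*m + z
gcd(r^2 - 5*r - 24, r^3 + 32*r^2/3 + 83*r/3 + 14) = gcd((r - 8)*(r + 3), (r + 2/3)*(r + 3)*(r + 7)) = r + 3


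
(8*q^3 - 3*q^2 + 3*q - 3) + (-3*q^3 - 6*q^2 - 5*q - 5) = 5*q^3 - 9*q^2 - 2*q - 8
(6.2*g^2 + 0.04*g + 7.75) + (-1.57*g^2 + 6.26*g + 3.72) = 4.63*g^2 + 6.3*g + 11.47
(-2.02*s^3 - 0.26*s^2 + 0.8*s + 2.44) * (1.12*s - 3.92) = -2.2624*s^4 + 7.6272*s^3 + 1.9152*s^2 - 0.4032*s - 9.5648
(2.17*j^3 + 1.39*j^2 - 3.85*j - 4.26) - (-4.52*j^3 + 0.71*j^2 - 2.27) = 6.69*j^3 + 0.68*j^2 - 3.85*j - 1.99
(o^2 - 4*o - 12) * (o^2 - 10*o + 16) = o^4 - 14*o^3 + 44*o^2 + 56*o - 192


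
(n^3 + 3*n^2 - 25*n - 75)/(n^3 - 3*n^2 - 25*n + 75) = (n + 3)/(n - 3)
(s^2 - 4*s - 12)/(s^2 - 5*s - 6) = (s + 2)/(s + 1)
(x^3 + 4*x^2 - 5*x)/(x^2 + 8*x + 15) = x*(x - 1)/(x + 3)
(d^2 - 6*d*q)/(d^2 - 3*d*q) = (d - 6*q)/(d - 3*q)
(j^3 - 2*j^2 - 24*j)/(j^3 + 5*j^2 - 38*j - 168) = j/(j + 7)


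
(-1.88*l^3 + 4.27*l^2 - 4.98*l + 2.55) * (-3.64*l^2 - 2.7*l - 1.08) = 6.8432*l^5 - 10.4668*l^4 + 8.6286*l^3 - 0.447599999999998*l^2 - 1.5066*l - 2.754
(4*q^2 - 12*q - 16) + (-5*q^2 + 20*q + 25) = -q^2 + 8*q + 9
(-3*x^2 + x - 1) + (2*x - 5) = -3*x^2 + 3*x - 6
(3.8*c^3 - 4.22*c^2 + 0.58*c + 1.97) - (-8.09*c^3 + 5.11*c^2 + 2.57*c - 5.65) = 11.89*c^3 - 9.33*c^2 - 1.99*c + 7.62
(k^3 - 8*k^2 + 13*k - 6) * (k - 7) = k^4 - 15*k^3 + 69*k^2 - 97*k + 42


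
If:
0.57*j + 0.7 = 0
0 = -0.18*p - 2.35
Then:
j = -1.23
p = -13.06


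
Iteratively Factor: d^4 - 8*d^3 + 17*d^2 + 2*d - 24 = (d - 2)*(d^3 - 6*d^2 + 5*d + 12) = (d - 4)*(d - 2)*(d^2 - 2*d - 3) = (d - 4)*(d - 3)*(d - 2)*(d + 1)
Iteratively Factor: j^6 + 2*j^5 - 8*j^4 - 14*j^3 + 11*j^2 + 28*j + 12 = (j + 1)*(j^5 + j^4 - 9*j^3 - 5*j^2 + 16*j + 12) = (j + 1)^2*(j^4 - 9*j^2 + 4*j + 12) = (j + 1)^3*(j^3 - j^2 - 8*j + 12) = (j - 2)*(j + 1)^3*(j^2 + j - 6) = (j - 2)*(j + 1)^3*(j + 3)*(j - 2)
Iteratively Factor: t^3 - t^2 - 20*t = (t)*(t^2 - t - 20) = t*(t - 5)*(t + 4)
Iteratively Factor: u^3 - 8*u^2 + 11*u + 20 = (u + 1)*(u^2 - 9*u + 20) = (u - 5)*(u + 1)*(u - 4)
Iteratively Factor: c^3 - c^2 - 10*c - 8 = (c + 2)*(c^2 - 3*c - 4) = (c - 4)*(c + 2)*(c + 1)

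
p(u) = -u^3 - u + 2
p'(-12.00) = -433.00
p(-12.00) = 1742.00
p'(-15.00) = -676.00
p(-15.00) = 3392.00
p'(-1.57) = -8.39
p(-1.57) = 7.44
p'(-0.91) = -3.48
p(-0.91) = 3.66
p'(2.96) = -27.28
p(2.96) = -26.89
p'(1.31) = -6.15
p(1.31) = -1.56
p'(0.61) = -2.12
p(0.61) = 1.16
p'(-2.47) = -19.30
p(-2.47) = 19.54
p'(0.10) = -1.03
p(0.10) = 1.90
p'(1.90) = -11.83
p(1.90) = -6.76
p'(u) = -3*u^2 - 1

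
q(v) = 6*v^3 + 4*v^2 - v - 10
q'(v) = 18*v^2 + 8*v - 1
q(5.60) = 1163.54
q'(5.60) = 608.28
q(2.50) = 106.25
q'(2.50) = 131.50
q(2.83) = 155.20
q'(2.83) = 165.80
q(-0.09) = -9.88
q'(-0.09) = -1.57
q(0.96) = -1.97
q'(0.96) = 23.27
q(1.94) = 46.92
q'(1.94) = 82.26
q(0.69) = -6.81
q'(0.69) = 13.09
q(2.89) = 165.34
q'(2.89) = 172.46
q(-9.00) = -4051.00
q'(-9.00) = 1385.00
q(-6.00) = -1156.00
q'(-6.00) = 599.00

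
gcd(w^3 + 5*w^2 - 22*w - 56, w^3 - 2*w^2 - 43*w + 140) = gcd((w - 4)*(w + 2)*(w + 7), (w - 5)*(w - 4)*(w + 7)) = w^2 + 3*w - 28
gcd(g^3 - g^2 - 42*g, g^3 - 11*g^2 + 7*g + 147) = g - 7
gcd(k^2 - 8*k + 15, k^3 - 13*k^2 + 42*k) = 1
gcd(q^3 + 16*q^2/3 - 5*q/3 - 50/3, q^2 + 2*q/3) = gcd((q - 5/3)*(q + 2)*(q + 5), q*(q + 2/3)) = 1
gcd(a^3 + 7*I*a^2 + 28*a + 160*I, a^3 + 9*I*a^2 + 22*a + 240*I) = a^2 + 3*I*a + 40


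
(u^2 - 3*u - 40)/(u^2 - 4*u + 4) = (u^2 - 3*u - 40)/(u^2 - 4*u + 4)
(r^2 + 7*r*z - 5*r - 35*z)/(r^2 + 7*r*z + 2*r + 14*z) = (r - 5)/(r + 2)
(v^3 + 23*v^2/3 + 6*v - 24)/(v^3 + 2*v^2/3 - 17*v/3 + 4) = (v + 6)/(v - 1)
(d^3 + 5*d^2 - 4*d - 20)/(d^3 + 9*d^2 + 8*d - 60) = (d + 2)/(d + 6)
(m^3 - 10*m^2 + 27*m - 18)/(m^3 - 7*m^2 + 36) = (m - 1)/(m + 2)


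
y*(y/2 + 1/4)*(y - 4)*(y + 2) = y^4/2 - 3*y^3/4 - 9*y^2/2 - 2*y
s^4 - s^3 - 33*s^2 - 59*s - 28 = (s - 7)*(s + 1)^2*(s + 4)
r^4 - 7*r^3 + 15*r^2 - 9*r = r*(r - 3)^2*(r - 1)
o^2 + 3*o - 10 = (o - 2)*(o + 5)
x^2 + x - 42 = (x - 6)*(x + 7)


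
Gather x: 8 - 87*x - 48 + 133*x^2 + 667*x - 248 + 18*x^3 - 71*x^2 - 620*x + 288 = 18*x^3 + 62*x^2 - 40*x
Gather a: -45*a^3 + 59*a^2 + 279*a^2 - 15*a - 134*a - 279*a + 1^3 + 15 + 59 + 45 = -45*a^3 + 338*a^2 - 428*a + 120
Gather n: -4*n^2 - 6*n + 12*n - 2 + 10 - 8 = -4*n^2 + 6*n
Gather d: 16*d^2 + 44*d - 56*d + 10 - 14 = 16*d^2 - 12*d - 4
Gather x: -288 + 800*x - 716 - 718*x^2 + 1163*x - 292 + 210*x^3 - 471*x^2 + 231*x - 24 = 210*x^3 - 1189*x^2 + 2194*x - 1320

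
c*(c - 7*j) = c^2 - 7*c*j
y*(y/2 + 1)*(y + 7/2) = y^3/2 + 11*y^2/4 + 7*y/2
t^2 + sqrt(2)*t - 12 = (t - 2*sqrt(2))*(t + 3*sqrt(2))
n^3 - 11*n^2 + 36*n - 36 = (n - 6)*(n - 3)*(n - 2)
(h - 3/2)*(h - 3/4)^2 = h^3 - 3*h^2 + 45*h/16 - 27/32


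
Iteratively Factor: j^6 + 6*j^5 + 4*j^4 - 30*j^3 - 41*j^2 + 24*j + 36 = (j - 1)*(j^5 + 7*j^4 + 11*j^3 - 19*j^2 - 60*j - 36) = (j - 1)*(j + 3)*(j^4 + 4*j^3 - j^2 - 16*j - 12) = (j - 1)*(j + 3)^2*(j^3 + j^2 - 4*j - 4) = (j - 1)*(j + 2)*(j + 3)^2*(j^2 - j - 2) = (j - 2)*(j - 1)*(j + 2)*(j + 3)^2*(j + 1)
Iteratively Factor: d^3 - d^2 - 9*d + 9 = (d + 3)*(d^2 - 4*d + 3) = (d - 3)*(d + 3)*(d - 1)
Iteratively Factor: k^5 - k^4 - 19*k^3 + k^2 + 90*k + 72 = (k - 4)*(k^4 + 3*k^3 - 7*k^2 - 27*k - 18) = (k - 4)*(k + 2)*(k^3 + k^2 - 9*k - 9) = (k - 4)*(k + 2)*(k + 3)*(k^2 - 2*k - 3) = (k - 4)*(k - 3)*(k + 2)*(k + 3)*(k + 1)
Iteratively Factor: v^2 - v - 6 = (v - 3)*(v + 2)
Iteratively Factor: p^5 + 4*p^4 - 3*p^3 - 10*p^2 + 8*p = (p - 1)*(p^4 + 5*p^3 + 2*p^2 - 8*p) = (p - 1)*(p + 2)*(p^3 + 3*p^2 - 4*p) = (p - 1)*(p + 2)*(p + 4)*(p^2 - p) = p*(p - 1)*(p + 2)*(p + 4)*(p - 1)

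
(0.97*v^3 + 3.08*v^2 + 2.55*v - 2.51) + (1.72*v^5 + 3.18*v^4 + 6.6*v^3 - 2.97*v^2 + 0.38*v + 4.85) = 1.72*v^5 + 3.18*v^4 + 7.57*v^3 + 0.11*v^2 + 2.93*v + 2.34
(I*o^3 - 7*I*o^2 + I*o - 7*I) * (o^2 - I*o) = I*o^5 + o^4 - 7*I*o^4 - 7*o^3 + I*o^3 + o^2 - 7*I*o^2 - 7*o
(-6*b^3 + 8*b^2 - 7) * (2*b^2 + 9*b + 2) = -12*b^5 - 38*b^4 + 60*b^3 + 2*b^2 - 63*b - 14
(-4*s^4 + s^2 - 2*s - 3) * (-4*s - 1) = 16*s^5 + 4*s^4 - 4*s^3 + 7*s^2 + 14*s + 3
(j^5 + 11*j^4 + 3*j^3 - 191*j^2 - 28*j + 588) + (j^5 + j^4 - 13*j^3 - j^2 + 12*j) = 2*j^5 + 12*j^4 - 10*j^3 - 192*j^2 - 16*j + 588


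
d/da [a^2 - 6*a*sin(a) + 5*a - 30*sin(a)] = -6*a*cos(a) + 2*a - 6*sin(a) - 30*cos(a) + 5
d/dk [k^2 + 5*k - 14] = 2*k + 5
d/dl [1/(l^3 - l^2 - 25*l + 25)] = (-3*l^2 + 2*l + 25)/(l^3 - l^2 - 25*l + 25)^2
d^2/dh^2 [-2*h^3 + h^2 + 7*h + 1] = 2 - 12*h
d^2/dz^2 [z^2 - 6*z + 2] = 2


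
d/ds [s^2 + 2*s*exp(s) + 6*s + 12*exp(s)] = 2*s*exp(s) + 2*s + 14*exp(s) + 6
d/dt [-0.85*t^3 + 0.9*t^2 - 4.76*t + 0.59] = -2.55*t^2 + 1.8*t - 4.76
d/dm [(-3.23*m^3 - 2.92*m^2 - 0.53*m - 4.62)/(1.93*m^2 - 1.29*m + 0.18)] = (-6.2339*m^4 + 8.3334*m^3 + 3.0455*m^2 + 16.782*m - 6.0552)/(3.7249*m^4 - 4.9794*m^3 + 2.3589*m^2 - 0.4644*m + 0.0324)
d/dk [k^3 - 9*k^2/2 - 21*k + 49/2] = 3*k^2 - 9*k - 21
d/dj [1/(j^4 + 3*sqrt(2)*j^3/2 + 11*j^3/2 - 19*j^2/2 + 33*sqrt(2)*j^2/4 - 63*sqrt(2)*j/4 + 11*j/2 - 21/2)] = 4*(-16*j^3 - 66*j^2 - 18*sqrt(2)*j^2 - 66*sqrt(2)*j + 76*j - 22 + 63*sqrt(2))/(4*j^4 + 6*sqrt(2)*j^3 + 22*j^3 - 38*j^2 + 33*sqrt(2)*j^2 - 63*sqrt(2)*j + 22*j - 42)^2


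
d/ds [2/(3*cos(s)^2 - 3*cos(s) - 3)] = 2*(2*cos(s) - 1)*sin(s)/(3*(sin(s)^2 + cos(s))^2)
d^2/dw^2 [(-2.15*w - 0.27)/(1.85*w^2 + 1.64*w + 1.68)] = (-(2.15*w + 0.27)*(3.7*w + 1.64)*(7.4*w + 3.28) + (23.865*w + 8.051)*(1.85*w^2 + 1.64*w + 1.68))/(1.85*w^2 + 1.64*w + 1.68)^3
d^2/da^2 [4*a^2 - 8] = 8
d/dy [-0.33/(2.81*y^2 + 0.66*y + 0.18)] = (1.8546*y + 0.2178)/(2.81*y^2 + 0.66*y + 0.18)^2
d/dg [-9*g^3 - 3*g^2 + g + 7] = -27*g^2 - 6*g + 1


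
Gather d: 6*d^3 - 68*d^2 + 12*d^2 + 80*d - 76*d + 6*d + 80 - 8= 6*d^3 - 56*d^2 + 10*d + 72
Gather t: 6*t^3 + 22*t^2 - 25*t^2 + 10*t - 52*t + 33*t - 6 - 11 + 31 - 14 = 6*t^3 - 3*t^2 - 9*t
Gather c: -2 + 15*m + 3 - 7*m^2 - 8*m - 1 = -7*m^2 + 7*m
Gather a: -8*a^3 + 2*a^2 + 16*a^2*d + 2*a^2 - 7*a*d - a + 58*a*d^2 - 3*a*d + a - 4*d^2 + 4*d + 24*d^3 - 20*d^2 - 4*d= -8*a^3 + a^2*(16*d + 4) + a*(58*d^2 - 10*d) + 24*d^3 - 24*d^2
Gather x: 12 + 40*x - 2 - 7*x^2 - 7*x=-7*x^2 + 33*x + 10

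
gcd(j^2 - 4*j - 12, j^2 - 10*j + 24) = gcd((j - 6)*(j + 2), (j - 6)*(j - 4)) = j - 6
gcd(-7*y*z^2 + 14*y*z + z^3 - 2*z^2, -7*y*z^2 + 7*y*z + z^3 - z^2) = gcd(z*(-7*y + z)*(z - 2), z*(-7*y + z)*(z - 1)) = 7*y*z - z^2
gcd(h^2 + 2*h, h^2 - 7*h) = h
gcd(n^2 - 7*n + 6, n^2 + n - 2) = n - 1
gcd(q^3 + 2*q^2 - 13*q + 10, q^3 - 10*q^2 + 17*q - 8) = q - 1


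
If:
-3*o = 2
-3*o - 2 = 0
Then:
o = -2/3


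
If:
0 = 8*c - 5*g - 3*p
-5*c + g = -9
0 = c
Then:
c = 0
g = -9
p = 15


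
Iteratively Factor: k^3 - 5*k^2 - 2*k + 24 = (k + 2)*(k^2 - 7*k + 12) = (k - 3)*(k + 2)*(k - 4)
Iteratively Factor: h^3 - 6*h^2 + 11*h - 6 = (h - 3)*(h^2 - 3*h + 2) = (h - 3)*(h - 2)*(h - 1)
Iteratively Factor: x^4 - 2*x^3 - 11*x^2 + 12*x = (x + 3)*(x^3 - 5*x^2 + 4*x) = (x - 1)*(x + 3)*(x^2 - 4*x) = x*(x - 1)*(x + 3)*(x - 4)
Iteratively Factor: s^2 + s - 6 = (s + 3)*(s - 2)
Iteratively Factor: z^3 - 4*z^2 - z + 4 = (z + 1)*(z^2 - 5*z + 4) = (z - 1)*(z + 1)*(z - 4)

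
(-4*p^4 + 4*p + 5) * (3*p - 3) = -12*p^5 + 12*p^4 + 12*p^2 + 3*p - 15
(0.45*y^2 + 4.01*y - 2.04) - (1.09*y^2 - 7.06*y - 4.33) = -0.64*y^2 + 11.07*y + 2.29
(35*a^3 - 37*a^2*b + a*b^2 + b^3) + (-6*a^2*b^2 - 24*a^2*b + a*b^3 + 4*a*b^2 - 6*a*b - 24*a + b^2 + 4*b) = 35*a^3 - 6*a^2*b^2 - 61*a^2*b + a*b^3 + 5*a*b^2 - 6*a*b - 24*a + b^3 + b^2 + 4*b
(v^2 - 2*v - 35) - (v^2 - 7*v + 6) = 5*v - 41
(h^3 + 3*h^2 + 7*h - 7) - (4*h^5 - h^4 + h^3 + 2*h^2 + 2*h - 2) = -4*h^5 + h^4 + h^2 + 5*h - 5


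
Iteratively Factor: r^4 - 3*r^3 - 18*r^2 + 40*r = (r - 5)*(r^3 + 2*r^2 - 8*r) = (r - 5)*(r + 4)*(r^2 - 2*r) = r*(r - 5)*(r + 4)*(r - 2)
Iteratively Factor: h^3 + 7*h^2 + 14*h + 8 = (h + 1)*(h^2 + 6*h + 8) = (h + 1)*(h + 2)*(h + 4)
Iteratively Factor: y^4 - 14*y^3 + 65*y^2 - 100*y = (y - 4)*(y^3 - 10*y^2 + 25*y) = (y - 5)*(y - 4)*(y^2 - 5*y) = y*(y - 5)*(y - 4)*(y - 5)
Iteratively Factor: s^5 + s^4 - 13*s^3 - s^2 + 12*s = (s - 3)*(s^4 + 4*s^3 - s^2 - 4*s) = (s - 3)*(s - 1)*(s^3 + 5*s^2 + 4*s) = (s - 3)*(s - 1)*(s + 4)*(s^2 + s) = (s - 3)*(s - 1)*(s + 1)*(s + 4)*(s)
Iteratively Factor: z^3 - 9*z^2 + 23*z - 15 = (z - 5)*(z^2 - 4*z + 3) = (z - 5)*(z - 1)*(z - 3)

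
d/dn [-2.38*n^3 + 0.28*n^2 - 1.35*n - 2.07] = -7.14*n^2 + 0.56*n - 1.35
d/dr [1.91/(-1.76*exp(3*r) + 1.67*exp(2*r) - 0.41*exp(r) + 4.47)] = (10.0848*exp(2*r) - 6.3794*exp(r) + 0.7831)*exp(r)/(1.76*exp(3*r) - 1.67*exp(2*r) + 0.41*exp(r) - 4.47)^2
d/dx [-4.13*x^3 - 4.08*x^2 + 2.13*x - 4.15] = -12.39*x^2 - 8.16*x + 2.13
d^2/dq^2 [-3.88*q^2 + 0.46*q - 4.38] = -7.76000000000000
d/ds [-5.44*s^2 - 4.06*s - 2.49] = -10.88*s - 4.06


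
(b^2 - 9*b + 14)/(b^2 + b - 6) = (b - 7)/(b + 3)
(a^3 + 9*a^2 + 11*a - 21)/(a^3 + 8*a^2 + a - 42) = (a - 1)/(a - 2)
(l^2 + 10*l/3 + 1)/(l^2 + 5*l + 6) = (l + 1/3)/(l + 2)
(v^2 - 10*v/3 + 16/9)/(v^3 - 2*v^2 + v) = (9*v^2 - 30*v + 16)/(9*v*(v^2 - 2*v + 1))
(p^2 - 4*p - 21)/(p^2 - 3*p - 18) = (p - 7)/(p - 6)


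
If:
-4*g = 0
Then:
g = 0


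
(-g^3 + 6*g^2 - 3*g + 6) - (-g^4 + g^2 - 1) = g^4 - g^3 + 5*g^2 - 3*g + 7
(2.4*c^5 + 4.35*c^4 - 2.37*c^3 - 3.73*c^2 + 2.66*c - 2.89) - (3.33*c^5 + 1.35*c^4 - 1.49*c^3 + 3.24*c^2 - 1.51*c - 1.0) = -0.93*c^5 + 3.0*c^4 - 0.88*c^3 - 6.97*c^2 + 4.17*c - 1.89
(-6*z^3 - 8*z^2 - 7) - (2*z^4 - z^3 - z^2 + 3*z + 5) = -2*z^4 - 5*z^3 - 7*z^2 - 3*z - 12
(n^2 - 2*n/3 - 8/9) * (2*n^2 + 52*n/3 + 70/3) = 2*n^4 + 16*n^3 + 10*n^2 - 836*n/27 - 560/27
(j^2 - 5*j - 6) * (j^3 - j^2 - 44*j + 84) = j^5 - 6*j^4 - 45*j^3 + 310*j^2 - 156*j - 504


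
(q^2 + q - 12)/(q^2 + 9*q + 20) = (q - 3)/(q + 5)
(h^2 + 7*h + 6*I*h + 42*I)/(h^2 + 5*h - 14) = (h + 6*I)/(h - 2)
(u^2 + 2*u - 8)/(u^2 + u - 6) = (u + 4)/(u + 3)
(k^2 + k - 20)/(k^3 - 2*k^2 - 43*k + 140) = (k + 5)/(k^2 + 2*k - 35)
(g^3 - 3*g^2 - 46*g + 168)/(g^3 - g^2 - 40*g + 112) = (g - 6)/(g - 4)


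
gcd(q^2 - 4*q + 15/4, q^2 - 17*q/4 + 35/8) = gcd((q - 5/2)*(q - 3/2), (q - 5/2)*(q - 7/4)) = q - 5/2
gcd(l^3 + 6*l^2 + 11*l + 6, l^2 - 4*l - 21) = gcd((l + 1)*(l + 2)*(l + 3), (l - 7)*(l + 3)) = l + 3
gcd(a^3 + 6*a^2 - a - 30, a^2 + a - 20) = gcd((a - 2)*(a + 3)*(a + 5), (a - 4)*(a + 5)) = a + 5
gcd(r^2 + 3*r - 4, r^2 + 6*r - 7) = r - 1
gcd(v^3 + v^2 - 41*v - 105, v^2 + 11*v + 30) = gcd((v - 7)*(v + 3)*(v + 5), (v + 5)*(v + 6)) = v + 5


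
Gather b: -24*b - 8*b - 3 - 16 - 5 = -32*b - 24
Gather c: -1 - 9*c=-9*c - 1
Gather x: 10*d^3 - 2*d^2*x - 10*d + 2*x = 10*d^3 - 10*d + x*(2 - 2*d^2)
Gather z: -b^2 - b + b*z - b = -b^2 + b*z - 2*b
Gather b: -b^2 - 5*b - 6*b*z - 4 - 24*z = -b^2 + b*(-6*z - 5) - 24*z - 4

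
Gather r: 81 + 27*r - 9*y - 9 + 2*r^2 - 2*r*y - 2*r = 2*r^2 + r*(25 - 2*y) - 9*y + 72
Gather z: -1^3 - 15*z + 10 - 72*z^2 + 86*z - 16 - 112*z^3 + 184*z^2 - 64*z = -112*z^3 + 112*z^2 + 7*z - 7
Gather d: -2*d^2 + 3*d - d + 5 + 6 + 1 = -2*d^2 + 2*d + 12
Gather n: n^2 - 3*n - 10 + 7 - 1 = n^2 - 3*n - 4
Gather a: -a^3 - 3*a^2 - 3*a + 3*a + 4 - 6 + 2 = -a^3 - 3*a^2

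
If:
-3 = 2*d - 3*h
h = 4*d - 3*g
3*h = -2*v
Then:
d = -v - 3/2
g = -10*v/9 - 2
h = -2*v/3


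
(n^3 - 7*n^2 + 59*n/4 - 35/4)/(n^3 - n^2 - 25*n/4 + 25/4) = (2*n - 7)/(2*n + 5)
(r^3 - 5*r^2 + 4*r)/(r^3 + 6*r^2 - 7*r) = (r - 4)/(r + 7)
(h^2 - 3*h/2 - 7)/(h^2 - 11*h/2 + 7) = (h + 2)/(h - 2)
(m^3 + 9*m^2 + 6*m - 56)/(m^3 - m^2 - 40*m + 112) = (m^2 + 2*m - 8)/(m^2 - 8*m + 16)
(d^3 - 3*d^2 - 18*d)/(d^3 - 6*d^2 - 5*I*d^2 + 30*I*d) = (d + 3)/(d - 5*I)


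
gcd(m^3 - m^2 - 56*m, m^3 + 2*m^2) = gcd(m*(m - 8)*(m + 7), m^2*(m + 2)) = m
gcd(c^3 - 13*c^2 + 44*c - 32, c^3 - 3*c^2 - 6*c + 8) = c^2 - 5*c + 4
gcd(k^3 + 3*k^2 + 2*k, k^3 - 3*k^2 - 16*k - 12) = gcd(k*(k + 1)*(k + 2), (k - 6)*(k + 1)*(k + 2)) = k^2 + 3*k + 2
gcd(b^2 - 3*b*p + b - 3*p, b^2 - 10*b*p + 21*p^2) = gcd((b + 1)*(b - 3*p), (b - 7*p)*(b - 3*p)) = -b + 3*p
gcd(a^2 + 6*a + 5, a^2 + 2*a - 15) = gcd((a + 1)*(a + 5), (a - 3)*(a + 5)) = a + 5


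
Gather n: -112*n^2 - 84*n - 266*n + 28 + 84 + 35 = -112*n^2 - 350*n + 147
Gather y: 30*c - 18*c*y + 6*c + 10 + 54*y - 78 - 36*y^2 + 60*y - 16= 36*c - 36*y^2 + y*(114 - 18*c) - 84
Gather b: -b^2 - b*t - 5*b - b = -b^2 + b*(-t - 6)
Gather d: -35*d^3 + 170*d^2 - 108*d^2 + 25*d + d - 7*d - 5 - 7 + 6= -35*d^3 + 62*d^2 + 19*d - 6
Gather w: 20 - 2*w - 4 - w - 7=9 - 3*w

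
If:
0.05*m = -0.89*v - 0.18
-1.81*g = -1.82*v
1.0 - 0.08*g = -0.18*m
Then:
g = 0.11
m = -5.51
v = 0.11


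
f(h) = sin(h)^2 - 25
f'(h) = 2*sin(h)*cos(h)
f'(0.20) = 0.39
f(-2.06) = -24.22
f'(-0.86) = -0.99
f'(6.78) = 0.84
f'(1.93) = -0.66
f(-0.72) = -24.57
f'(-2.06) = 0.83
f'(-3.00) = 0.28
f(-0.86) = -24.43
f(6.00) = -24.92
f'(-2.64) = 0.84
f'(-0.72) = -0.99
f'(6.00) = -0.54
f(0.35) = -24.88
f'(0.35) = 0.64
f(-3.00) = -24.98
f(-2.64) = -24.77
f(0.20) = -24.96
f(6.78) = -24.77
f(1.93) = -24.12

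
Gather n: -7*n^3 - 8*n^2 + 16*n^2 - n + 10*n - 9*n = -7*n^3 + 8*n^2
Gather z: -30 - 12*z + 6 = -12*z - 24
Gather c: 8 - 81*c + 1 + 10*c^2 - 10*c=10*c^2 - 91*c + 9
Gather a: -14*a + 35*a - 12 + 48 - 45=21*a - 9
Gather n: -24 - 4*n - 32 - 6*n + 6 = -10*n - 50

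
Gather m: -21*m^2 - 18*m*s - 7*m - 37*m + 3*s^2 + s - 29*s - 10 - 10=-21*m^2 + m*(-18*s - 44) + 3*s^2 - 28*s - 20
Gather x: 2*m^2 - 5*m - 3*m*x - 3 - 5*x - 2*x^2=2*m^2 - 5*m - 2*x^2 + x*(-3*m - 5) - 3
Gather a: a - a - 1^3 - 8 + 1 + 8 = 0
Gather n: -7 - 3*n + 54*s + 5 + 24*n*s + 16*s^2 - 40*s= n*(24*s - 3) + 16*s^2 + 14*s - 2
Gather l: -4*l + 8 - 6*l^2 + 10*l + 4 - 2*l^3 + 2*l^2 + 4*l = -2*l^3 - 4*l^2 + 10*l + 12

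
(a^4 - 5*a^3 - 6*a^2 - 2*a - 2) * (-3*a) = -3*a^5 + 15*a^4 + 18*a^3 + 6*a^2 + 6*a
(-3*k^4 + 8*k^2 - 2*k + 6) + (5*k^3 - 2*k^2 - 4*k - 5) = -3*k^4 + 5*k^3 + 6*k^2 - 6*k + 1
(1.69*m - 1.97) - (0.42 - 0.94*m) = 2.63*m - 2.39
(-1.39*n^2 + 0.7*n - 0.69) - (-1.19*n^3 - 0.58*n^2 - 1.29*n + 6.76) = 1.19*n^3 - 0.81*n^2 + 1.99*n - 7.45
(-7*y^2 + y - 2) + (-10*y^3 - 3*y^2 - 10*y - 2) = -10*y^3 - 10*y^2 - 9*y - 4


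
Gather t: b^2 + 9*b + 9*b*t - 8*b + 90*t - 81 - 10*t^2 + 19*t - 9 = b^2 + b - 10*t^2 + t*(9*b + 109) - 90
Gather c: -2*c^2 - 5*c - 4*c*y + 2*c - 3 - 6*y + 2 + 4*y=-2*c^2 + c*(-4*y - 3) - 2*y - 1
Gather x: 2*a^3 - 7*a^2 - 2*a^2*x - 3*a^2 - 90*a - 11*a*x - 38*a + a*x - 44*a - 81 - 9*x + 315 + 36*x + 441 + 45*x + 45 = 2*a^3 - 10*a^2 - 172*a + x*(-2*a^2 - 10*a + 72) + 720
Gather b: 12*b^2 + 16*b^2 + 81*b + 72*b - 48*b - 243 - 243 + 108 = 28*b^2 + 105*b - 378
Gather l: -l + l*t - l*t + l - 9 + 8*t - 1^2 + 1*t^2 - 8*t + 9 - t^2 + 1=0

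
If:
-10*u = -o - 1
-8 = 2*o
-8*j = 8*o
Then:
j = 4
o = -4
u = -3/10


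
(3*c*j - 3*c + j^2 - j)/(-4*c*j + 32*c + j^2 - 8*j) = (-3*c*j + 3*c - j^2 + j)/(4*c*j - 32*c - j^2 + 8*j)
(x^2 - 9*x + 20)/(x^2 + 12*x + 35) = (x^2 - 9*x + 20)/(x^2 + 12*x + 35)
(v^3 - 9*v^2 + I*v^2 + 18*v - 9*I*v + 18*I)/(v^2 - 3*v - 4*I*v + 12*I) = (v^2 + v*(-6 + I) - 6*I)/(v - 4*I)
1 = 1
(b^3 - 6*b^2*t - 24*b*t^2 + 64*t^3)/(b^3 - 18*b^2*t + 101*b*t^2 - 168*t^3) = (b^2 + 2*b*t - 8*t^2)/(b^2 - 10*b*t + 21*t^2)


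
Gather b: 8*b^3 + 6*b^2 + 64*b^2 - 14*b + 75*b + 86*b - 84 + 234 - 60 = 8*b^3 + 70*b^2 + 147*b + 90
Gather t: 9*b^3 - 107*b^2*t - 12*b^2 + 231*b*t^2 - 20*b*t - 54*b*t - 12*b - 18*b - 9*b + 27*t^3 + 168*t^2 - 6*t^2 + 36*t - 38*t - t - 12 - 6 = 9*b^3 - 12*b^2 - 39*b + 27*t^3 + t^2*(231*b + 162) + t*(-107*b^2 - 74*b - 3) - 18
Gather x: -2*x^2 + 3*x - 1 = -2*x^2 + 3*x - 1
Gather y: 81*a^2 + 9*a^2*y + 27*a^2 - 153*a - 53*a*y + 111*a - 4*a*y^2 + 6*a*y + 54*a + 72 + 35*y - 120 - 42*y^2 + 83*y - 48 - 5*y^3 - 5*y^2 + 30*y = 108*a^2 + 12*a - 5*y^3 + y^2*(-4*a - 47) + y*(9*a^2 - 47*a + 148) - 96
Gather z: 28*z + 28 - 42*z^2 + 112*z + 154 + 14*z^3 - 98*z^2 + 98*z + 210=14*z^3 - 140*z^2 + 238*z + 392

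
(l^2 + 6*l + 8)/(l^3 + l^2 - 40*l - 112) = (l + 2)/(l^2 - 3*l - 28)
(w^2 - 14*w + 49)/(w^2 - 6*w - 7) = (w - 7)/(w + 1)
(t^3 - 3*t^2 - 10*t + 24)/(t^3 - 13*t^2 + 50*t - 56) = (t + 3)/(t - 7)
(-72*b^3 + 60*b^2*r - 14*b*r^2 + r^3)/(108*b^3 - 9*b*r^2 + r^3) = (-2*b + r)/(3*b + r)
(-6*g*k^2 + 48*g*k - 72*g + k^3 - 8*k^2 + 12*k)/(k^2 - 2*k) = -6*g + 36*g/k + k - 6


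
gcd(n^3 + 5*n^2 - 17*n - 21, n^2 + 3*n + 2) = n + 1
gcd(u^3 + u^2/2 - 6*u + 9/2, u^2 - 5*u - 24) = u + 3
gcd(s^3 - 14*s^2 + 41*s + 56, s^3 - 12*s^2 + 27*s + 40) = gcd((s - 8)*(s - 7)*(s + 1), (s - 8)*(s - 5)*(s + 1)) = s^2 - 7*s - 8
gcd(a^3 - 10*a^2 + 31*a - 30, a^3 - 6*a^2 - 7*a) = 1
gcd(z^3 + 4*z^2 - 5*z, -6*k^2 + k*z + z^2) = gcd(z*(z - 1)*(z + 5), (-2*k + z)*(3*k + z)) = 1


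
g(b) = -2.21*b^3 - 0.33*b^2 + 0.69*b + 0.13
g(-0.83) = 0.59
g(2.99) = -59.83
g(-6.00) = 461.47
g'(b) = -6.63*b^2 - 0.66*b + 0.69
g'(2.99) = -60.56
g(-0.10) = 0.06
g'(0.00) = 0.69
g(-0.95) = 1.07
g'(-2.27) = -31.98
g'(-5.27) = -179.97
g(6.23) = -542.77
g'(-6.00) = -234.03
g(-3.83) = 116.81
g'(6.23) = -260.75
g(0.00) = 0.13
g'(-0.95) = -4.67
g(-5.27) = 310.79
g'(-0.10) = 0.69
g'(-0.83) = -3.33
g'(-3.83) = -94.04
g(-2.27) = 22.71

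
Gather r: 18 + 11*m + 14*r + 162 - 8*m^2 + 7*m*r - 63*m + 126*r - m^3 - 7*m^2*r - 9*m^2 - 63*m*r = -m^3 - 17*m^2 - 52*m + r*(-7*m^2 - 56*m + 140) + 180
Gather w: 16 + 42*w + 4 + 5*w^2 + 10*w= 5*w^2 + 52*w + 20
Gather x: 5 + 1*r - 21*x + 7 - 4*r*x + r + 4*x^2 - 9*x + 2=2*r + 4*x^2 + x*(-4*r - 30) + 14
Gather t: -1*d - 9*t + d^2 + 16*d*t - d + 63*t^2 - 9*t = d^2 - 2*d + 63*t^2 + t*(16*d - 18)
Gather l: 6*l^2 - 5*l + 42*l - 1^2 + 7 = 6*l^2 + 37*l + 6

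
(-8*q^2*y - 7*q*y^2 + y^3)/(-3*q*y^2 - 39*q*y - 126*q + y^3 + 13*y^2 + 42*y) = y*(8*q^2 + 7*q*y - y^2)/(3*q*y^2 + 39*q*y + 126*q - y^3 - 13*y^2 - 42*y)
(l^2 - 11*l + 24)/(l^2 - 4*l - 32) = (l - 3)/(l + 4)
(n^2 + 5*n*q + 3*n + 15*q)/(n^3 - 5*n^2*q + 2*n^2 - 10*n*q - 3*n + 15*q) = (-n - 5*q)/(-n^2 + 5*n*q + n - 5*q)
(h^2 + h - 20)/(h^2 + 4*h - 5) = (h - 4)/(h - 1)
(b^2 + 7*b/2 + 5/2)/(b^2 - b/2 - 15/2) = (b + 1)/(b - 3)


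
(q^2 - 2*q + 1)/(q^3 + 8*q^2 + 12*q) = (q^2 - 2*q + 1)/(q*(q^2 + 8*q + 12))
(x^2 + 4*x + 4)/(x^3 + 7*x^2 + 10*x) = (x + 2)/(x*(x + 5))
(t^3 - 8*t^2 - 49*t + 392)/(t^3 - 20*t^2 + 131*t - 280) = (t + 7)/(t - 5)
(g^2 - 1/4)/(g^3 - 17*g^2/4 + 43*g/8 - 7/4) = 2*(2*g + 1)/(4*g^2 - 15*g + 14)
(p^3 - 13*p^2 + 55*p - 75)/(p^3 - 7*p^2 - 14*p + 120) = (p^2 - 8*p + 15)/(p^2 - 2*p - 24)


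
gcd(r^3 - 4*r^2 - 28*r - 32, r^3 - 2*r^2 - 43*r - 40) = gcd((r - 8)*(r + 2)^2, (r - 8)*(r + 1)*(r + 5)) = r - 8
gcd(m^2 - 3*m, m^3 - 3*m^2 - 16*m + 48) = m - 3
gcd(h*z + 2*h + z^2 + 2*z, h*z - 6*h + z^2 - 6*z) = h + z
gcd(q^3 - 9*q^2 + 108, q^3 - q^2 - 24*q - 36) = q^2 - 3*q - 18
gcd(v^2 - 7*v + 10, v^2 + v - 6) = v - 2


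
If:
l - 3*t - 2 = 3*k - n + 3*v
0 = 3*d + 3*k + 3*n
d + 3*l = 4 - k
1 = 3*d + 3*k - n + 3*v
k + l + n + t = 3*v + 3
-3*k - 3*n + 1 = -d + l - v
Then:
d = 29/128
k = 87/128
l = 33/32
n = -29/32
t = -55/128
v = -7/8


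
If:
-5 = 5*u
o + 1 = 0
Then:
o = -1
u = -1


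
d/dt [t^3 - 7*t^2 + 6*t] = 3*t^2 - 14*t + 6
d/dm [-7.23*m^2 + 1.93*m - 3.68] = 1.93 - 14.46*m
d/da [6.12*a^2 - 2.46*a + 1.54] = 12.24*a - 2.46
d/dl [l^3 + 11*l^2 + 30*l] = 3*l^2 + 22*l + 30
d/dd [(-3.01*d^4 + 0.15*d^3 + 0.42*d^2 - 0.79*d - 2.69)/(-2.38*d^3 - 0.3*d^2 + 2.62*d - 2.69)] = (7.1638*d^6 + 1.806*d^5 - 22.704*d^4 + 29.4132*d^3 - 19.5537*d^2 - 3.8736*d + 9.1729)/(5.6644*d^6 + 1.428*d^5 - 12.3812*d^4 + 11.2324*d^3 + 8.4784*d^2 - 14.0956*d + 7.2361)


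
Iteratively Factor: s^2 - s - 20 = (s + 4)*(s - 5)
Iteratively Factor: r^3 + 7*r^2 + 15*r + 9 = (r + 3)*(r^2 + 4*r + 3) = (r + 1)*(r + 3)*(r + 3)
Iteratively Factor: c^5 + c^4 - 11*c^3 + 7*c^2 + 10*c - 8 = (c - 2)*(c^4 + 3*c^3 - 5*c^2 - 3*c + 4) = (c - 2)*(c + 4)*(c^3 - c^2 - c + 1) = (c - 2)*(c - 1)*(c + 4)*(c^2 - 1) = (c - 2)*(c - 1)*(c + 1)*(c + 4)*(c - 1)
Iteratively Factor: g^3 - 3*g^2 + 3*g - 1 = (g - 1)*(g^2 - 2*g + 1) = (g - 1)^2*(g - 1)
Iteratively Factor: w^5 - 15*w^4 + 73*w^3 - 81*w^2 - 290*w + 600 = (w - 5)*(w^4 - 10*w^3 + 23*w^2 + 34*w - 120) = (w - 5)*(w - 4)*(w^3 - 6*w^2 - w + 30) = (w - 5)^2*(w - 4)*(w^2 - w - 6) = (w - 5)^2*(w - 4)*(w + 2)*(w - 3)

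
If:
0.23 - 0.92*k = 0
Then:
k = 0.25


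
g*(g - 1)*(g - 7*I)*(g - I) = g^4 - g^3 - 8*I*g^3 - 7*g^2 + 8*I*g^2 + 7*g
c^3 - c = c*(c - 1)*(c + 1)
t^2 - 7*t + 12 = (t - 4)*(t - 3)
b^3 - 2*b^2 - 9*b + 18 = (b - 3)*(b - 2)*(b + 3)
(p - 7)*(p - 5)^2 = p^3 - 17*p^2 + 95*p - 175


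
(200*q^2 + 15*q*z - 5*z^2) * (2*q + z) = 400*q^3 + 230*q^2*z + 5*q*z^2 - 5*z^3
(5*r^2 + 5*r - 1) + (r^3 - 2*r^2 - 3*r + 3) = r^3 + 3*r^2 + 2*r + 2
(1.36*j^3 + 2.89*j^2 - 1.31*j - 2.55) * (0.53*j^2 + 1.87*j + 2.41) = 0.7208*j^5 + 4.0749*j^4 + 7.9876*j^3 + 3.1637*j^2 - 7.9256*j - 6.1455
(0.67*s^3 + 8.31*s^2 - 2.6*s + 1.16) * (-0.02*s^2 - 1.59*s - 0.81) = -0.0134*s^5 - 1.2315*s^4 - 13.7036*s^3 - 2.6203*s^2 + 0.2616*s - 0.9396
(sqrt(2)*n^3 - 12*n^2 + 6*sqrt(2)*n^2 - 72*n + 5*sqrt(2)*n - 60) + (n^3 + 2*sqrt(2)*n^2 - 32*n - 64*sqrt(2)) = n^3 + sqrt(2)*n^3 - 12*n^2 + 8*sqrt(2)*n^2 - 104*n + 5*sqrt(2)*n - 64*sqrt(2) - 60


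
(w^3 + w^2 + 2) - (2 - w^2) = w^3 + 2*w^2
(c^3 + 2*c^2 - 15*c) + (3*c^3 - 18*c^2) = 4*c^3 - 16*c^2 - 15*c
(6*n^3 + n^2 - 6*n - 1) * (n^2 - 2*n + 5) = 6*n^5 - 11*n^4 + 22*n^3 + 16*n^2 - 28*n - 5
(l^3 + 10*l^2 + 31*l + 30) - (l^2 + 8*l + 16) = l^3 + 9*l^2 + 23*l + 14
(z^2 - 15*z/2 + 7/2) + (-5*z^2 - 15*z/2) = -4*z^2 - 15*z + 7/2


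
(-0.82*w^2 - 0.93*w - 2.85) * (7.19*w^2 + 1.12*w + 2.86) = -5.8958*w^4 - 7.6051*w^3 - 23.8783*w^2 - 5.8518*w - 8.151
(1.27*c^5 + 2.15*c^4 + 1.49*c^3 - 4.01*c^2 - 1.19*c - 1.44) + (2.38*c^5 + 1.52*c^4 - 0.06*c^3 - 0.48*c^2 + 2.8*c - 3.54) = 3.65*c^5 + 3.67*c^4 + 1.43*c^3 - 4.49*c^2 + 1.61*c - 4.98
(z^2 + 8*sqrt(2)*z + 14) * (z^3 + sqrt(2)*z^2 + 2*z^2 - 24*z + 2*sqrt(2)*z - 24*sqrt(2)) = z^5 + 2*z^4 + 9*sqrt(2)*z^4 + 6*z^3 + 18*sqrt(2)*z^3 - 202*sqrt(2)*z^2 + 60*z^2 - 720*z + 28*sqrt(2)*z - 336*sqrt(2)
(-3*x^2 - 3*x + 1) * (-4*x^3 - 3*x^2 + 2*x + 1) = 12*x^5 + 21*x^4 - x^3 - 12*x^2 - x + 1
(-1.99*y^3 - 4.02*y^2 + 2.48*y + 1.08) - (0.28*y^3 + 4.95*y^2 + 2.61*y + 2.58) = -2.27*y^3 - 8.97*y^2 - 0.13*y - 1.5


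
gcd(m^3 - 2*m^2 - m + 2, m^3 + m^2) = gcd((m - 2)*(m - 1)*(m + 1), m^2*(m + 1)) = m + 1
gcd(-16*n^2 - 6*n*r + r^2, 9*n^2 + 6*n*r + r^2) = 1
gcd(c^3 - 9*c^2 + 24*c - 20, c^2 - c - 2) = c - 2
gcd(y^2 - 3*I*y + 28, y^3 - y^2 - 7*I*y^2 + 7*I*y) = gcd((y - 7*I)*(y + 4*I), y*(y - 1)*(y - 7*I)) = y - 7*I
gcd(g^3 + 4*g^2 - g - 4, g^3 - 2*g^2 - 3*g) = g + 1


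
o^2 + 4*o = o*(o + 4)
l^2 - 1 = (l - 1)*(l + 1)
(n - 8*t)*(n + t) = n^2 - 7*n*t - 8*t^2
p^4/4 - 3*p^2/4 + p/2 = p*(p/4 + 1/2)*(p - 1)^2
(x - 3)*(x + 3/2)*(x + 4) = x^3 + 5*x^2/2 - 21*x/2 - 18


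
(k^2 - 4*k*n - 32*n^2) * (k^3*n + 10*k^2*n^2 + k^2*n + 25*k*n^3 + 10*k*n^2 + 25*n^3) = k^5*n + 6*k^4*n^2 + k^4*n - 47*k^3*n^3 + 6*k^3*n^2 - 420*k^2*n^4 - 47*k^2*n^3 - 800*k*n^5 - 420*k*n^4 - 800*n^5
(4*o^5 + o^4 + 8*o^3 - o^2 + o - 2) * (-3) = -12*o^5 - 3*o^4 - 24*o^3 + 3*o^2 - 3*o + 6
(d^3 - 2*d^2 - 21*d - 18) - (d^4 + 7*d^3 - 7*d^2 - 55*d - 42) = -d^4 - 6*d^3 + 5*d^2 + 34*d + 24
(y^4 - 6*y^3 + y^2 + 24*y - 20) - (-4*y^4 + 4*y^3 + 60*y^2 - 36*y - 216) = 5*y^4 - 10*y^3 - 59*y^2 + 60*y + 196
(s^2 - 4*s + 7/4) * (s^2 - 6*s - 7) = s^4 - 10*s^3 + 75*s^2/4 + 35*s/2 - 49/4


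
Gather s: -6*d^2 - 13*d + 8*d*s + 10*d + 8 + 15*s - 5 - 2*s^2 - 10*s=-6*d^2 - 3*d - 2*s^2 + s*(8*d + 5) + 3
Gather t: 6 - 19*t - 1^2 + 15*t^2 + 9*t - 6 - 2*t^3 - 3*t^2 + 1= -2*t^3 + 12*t^2 - 10*t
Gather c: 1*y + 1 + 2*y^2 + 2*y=2*y^2 + 3*y + 1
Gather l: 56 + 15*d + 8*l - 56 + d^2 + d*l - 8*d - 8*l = d^2 + d*l + 7*d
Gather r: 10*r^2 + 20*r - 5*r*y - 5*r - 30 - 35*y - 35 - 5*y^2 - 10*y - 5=10*r^2 + r*(15 - 5*y) - 5*y^2 - 45*y - 70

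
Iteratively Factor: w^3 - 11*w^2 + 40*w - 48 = (w - 3)*(w^2 - 8*w + 16) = (w - 4)*(w - 3)*(w - 4)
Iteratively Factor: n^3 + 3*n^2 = (n + 3)*(n^2) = n*(n + 3)*(n)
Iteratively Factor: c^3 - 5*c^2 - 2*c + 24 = (c - 4)*(c^2 - c - 6) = (c - 4)*(c + 2)*(c - 3)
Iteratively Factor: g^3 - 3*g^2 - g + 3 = (g - 3)*(g^2 - 1) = (g - 3)*(g + 1)*(g - 1)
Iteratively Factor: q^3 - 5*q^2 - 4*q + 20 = (q - 5)*(q^2 - 4) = (q - 5)*(q - 2)*(q + 2)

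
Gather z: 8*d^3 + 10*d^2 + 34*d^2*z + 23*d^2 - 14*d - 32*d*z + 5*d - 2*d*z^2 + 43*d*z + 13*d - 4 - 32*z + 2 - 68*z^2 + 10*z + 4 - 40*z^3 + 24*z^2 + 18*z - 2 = 8*d^3 + 33*d^2 + 4*d - 40*z^3 + z^2*(-2*d - 44) + z*(34*d^2 + 11*d - 4)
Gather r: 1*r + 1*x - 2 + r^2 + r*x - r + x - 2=r^2 + r*x + 2*x - 4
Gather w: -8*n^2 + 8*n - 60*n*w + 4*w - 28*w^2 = -8*n^2 + 8*n - 28*w^2 + w*(4 - 60*n)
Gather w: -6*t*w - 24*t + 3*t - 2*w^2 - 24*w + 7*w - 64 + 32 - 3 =-21*t - 2*w^2 + w*(-6*t - 17) - 35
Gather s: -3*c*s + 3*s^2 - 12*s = 3*s^2 + s*(-3*c - 12)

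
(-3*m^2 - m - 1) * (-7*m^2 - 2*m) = 21*m^4 + 13*m^3 + 9*m^2 + 2*m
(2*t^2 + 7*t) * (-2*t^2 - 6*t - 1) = -4*t^4 - 26*t^3 - 44*t^2 - 7*t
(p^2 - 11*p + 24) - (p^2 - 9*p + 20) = 4 - 2*p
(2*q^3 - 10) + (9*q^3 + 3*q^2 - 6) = 11*q^3 + 3*q^2 - 16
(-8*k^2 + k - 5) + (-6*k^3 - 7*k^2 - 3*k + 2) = -6*k^3 - 15*k^2 - 2*k - 3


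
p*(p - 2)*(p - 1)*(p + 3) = p^4 - 7*p^2 + 6*p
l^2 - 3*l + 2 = (l - 2)*(l - 1)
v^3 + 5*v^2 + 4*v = v*(v + 1)*(v + 4)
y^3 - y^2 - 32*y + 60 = (y - 5)*(y - 2)*(y + 6)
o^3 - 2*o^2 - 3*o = o*(o - 3)*(o + 1)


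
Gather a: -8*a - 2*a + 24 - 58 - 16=-10*a - 50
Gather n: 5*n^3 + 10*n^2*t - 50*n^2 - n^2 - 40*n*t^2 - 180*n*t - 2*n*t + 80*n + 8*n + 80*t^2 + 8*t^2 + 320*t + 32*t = 5*n^3 + n^2*(10*t - 51) + n*(-40*t^2 - 182*t + 88) + 88*t^2 + 352*t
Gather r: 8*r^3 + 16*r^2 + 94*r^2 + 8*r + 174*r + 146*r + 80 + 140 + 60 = 8*r^3 + 110*r^2 + 328*r + 280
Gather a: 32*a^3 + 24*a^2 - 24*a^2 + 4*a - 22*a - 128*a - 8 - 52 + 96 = 32*a^3 - 146*a + 36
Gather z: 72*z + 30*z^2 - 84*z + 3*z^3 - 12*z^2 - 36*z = 3*z^3 + 18*z^2 - 48*z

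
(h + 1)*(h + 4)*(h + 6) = h^3 + 11*h^2 + 34*h + 24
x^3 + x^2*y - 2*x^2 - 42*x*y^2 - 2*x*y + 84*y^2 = (x - 2)*(x - 6*y)*(x + 7*y)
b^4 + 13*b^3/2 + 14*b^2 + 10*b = b*(b + 2)^2*(b + 5/2)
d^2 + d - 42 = (d - 6)*(d + 7)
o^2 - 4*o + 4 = (o - 2)^2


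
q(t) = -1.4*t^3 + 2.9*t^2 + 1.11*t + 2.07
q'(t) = -4.2*t^2 + 5.8*t + 1.11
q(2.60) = -0.05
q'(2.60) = -12.20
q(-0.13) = 1.98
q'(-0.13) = 0.29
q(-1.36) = 9.45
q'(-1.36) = -14.55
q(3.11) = -8.54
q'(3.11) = -21.47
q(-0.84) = 4.01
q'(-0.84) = -6.73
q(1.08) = 4.89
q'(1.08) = 2.48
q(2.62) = -0.29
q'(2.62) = -12.52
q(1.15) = 5.05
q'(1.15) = 2.23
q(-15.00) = 5362.92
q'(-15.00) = -1030.89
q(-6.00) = 402.21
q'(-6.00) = -184.89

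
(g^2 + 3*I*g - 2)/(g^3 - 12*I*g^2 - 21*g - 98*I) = (g + I)/(g^2 - 14*I*g - 49)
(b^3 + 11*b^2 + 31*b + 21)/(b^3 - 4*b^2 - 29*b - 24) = (b + 7)/(b - 8)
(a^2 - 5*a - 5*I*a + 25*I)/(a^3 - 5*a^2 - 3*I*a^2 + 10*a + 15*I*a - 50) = 1/(a + 2*I)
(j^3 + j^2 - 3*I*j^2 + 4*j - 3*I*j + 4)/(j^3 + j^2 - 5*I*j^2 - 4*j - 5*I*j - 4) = (j + I)/(j - I)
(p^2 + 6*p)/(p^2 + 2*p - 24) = p/(p - 4)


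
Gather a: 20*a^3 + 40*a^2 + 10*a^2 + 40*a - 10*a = 20*a^3 + 50*a^2 + 30*a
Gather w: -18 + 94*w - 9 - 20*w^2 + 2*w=-20*w^2 + 96*w - 27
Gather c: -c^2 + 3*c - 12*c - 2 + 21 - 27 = -c^2 - 9*c - 8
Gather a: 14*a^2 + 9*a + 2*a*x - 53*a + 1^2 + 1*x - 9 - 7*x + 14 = 14*a^2 + a*(2*x - 44) - 6*x + 6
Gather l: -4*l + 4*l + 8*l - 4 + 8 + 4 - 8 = 8*l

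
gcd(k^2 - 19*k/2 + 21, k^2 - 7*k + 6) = k - 6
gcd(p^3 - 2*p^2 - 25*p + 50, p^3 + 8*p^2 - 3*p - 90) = p + 5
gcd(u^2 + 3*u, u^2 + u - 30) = 1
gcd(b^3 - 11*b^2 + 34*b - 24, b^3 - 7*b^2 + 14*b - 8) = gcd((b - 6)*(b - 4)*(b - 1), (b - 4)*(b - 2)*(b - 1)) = b^2 - 5*b + 4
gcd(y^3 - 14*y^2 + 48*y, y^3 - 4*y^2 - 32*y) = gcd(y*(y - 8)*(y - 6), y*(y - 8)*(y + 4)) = y^2 - 8*y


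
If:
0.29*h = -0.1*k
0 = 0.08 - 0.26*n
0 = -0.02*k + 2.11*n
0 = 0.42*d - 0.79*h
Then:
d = -21.05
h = -11.19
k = 32.46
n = 0.31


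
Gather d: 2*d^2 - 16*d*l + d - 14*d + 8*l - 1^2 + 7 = 2*d^2 + d*(-16*l - 13) + 8*l + 6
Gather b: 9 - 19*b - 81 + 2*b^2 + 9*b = 2*b^2 - 10*b - 72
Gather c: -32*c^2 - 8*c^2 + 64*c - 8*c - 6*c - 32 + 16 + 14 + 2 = -40*c^2 + 50*c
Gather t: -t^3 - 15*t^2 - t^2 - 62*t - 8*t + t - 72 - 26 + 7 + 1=-t^3 - 16*t^2 - 69*t - 90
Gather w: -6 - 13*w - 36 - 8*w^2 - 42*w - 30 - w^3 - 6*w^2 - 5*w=-w^3 - 14*w^2 - 60*w - 72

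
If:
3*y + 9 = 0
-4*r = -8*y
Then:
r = -6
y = -3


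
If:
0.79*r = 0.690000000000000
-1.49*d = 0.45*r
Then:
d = -0.26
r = 0.87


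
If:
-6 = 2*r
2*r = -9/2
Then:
No Solution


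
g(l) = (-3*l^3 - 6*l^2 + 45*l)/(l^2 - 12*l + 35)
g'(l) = (12 - 2*l)*(-3*l^3 - 6*l^2 + 45*l)/(l^2 - 12*l + 35)^2 + (-9*l^2 - 12*l + 45)/(l^2 - 12*l + 35)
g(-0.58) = -0.65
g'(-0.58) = 0.95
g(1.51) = 2.29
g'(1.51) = 1.41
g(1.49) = 2.27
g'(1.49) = 1.43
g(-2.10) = -1.44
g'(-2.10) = 0.11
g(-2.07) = -1.44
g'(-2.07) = 0.13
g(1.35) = 2.06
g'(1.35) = 1.53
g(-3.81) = -0.97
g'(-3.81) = -0.62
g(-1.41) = -1.24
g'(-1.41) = 0.48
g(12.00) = -157.37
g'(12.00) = 14.10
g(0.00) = 0.00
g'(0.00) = 1.29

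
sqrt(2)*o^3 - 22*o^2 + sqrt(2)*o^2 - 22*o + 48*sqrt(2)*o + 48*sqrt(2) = (o - 8*sqrt(2))*(o - 3*sqrt(2))*(sqrt(2)*o + sqrt(2))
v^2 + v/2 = v*(v + 1/2)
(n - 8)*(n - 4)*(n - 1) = n^3 - 13*n^2 + 44*n - 32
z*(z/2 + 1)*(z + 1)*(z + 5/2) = z^4/2 + 11*z^3/4 + 19*z^2/4 + 5*z/2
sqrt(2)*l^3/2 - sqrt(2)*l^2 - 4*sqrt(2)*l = l*(l - 4)*(sqrt(2)*l/2 + sqrt(2))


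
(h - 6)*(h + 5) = h^2 - h - 30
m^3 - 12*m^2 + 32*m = m*(m - 8)*(m - 4)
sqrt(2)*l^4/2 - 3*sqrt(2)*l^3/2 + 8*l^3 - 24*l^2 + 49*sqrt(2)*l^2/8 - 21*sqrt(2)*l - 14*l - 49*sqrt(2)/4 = (l - 7/2)*(l + 1/2)*(l + 7*sqrt(2))*(sqrt(2)*l/2 + 1)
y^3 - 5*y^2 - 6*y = y*(y - 6)*(y + 1)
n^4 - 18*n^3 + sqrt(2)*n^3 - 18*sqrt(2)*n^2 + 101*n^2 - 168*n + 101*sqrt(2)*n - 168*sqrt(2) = (n - 8)*(n - 7)*(n - 3)*(n + sqrt(2))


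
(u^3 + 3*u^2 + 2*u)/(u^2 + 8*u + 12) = u*(u + 1)/(u + 6)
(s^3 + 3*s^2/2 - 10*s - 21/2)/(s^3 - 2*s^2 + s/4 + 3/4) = 2*(2*s^3 + 3*s^2 - 20*s - 21)/(4*s^3 - 8*s^2 + s + 3)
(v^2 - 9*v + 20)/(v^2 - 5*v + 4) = (v - 5)/(v - 1)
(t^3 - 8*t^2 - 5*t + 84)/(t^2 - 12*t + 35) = (t^2 - t - 12)/(t - 5)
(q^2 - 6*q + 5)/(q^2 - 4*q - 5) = (q - 1)/(q + 1)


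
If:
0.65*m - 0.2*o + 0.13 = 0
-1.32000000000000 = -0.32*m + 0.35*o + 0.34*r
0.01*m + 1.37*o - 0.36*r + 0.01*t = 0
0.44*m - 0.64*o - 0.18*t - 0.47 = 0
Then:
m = -0.47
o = -0.89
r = -3.41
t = -0.61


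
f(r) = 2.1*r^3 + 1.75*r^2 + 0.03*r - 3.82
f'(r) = 6.3*r^2 + 3.5*r + 0.03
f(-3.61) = -79.92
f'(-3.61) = 69.50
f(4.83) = 273.78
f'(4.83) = 163.91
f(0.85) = -1.24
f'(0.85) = 7.56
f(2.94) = 64.76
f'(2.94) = 64.77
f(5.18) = 335.17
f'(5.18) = 187.20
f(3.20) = 83.01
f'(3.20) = 75.74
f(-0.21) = -3.77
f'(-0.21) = -0.43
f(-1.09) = -4.49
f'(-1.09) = 3.70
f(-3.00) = -44.86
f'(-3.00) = 46.23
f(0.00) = -3.82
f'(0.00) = 0.03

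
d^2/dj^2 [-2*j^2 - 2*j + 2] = -4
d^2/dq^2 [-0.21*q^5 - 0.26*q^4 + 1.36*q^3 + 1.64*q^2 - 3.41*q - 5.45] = -4.2*q^3 - 3.12*q^2 + 8.16*q + 3.28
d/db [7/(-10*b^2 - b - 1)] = 7*(20*b + 1)/(10*b^2 + b + 1)^2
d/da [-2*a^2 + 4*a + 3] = 4 - 4*a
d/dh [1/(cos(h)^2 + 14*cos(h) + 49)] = 2*sin(h)/(cos(h) + 7)^3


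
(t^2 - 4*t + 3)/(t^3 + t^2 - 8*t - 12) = (t - 1)/(t^2 + 4*t + 4)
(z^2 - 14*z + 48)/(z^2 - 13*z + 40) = (z - 6)/(z - 5)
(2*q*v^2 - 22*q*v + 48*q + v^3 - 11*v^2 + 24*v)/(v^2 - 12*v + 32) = (2*q*v - 6*q + v^2 - 3*v)/(v - 4)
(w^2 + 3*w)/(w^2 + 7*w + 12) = w/(w + 4)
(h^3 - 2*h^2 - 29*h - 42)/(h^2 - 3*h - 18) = (h^2 - 5*h - 14)/(h - 6)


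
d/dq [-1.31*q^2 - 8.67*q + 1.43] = -2.62*q - 8.67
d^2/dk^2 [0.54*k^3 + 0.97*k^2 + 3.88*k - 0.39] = 3.24*k + 1.94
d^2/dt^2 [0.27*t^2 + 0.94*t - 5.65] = 0.540000000000000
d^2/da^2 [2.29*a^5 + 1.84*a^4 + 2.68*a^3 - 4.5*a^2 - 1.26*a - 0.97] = 45.8*a^3 + 22.08*a^2 + 16.08*a - 9.0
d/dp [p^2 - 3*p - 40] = 2*p - 3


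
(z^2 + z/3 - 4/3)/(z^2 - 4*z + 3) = (z + 4/3)/(z - 3)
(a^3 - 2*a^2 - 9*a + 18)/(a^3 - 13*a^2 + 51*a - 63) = (a^2 + a - 6)/(a^2 - 10*a + 21)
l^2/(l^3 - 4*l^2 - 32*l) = l/(l^2 - 4*l - 32)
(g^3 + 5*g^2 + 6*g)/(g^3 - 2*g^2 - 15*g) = (g + 2)/(g - 5)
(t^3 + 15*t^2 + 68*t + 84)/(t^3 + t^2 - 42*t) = (t^2 + 8*t + 12)/(t*(t - 6))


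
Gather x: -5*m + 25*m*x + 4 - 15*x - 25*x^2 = -5*m - 25*x^2 + x*(25*m - 15) + 4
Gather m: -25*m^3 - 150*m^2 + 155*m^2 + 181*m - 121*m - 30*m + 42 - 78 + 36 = -25*m^3 + 5*m^2 + 30*m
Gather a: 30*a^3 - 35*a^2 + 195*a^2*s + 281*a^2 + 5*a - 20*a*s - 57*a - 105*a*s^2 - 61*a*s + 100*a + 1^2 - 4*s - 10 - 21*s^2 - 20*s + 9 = 30*a^3 + a^2*(195*s + 246) + a*(-105*s^2 - 81*s + 48) - 21*s^2 - 24*s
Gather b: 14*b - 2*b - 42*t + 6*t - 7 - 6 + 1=12*b - 36*t - 12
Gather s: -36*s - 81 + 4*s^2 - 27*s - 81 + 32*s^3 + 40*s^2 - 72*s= 32*s^3 + 44*s^2 - 135*s - 162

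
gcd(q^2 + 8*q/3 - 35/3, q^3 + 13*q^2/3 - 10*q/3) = q + 5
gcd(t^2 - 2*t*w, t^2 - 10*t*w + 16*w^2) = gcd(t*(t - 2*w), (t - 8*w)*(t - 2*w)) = t - 2*w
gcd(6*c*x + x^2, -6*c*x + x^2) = x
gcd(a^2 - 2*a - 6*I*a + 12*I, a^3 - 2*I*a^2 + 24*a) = a - 6*I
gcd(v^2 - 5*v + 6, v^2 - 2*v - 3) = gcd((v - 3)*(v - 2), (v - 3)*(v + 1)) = v - 3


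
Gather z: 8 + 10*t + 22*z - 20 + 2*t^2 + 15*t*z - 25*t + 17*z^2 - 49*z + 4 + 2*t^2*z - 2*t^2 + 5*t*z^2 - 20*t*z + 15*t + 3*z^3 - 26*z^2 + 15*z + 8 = 3*z^3 + z^2*(5*t - 9) + z*(2*t^2 - 5*t - 12)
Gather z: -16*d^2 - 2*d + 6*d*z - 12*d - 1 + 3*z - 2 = -16*d^2 - 14*d + z*(6*d + 3) - 3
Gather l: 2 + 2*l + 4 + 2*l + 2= 4*l + 8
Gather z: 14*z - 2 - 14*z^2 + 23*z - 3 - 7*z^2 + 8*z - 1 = -21*z^2 + 45*z - 6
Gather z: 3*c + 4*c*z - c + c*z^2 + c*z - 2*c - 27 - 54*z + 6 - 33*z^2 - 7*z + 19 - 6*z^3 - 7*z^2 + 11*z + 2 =-6*z^3 + z^2*(c - 40) + z*(5*c - 50)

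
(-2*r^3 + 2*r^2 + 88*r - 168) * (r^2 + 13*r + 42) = -2*r^5 - 24*r^4 + 30*r^3 + 1060*r^2 + 1512*r - 7056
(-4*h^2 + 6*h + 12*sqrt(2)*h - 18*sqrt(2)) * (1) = -4*h^2 + 6*h + 12*sqrt(2)*h - 18*sqrt(2)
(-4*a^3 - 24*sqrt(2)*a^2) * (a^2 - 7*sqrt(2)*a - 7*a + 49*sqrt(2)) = -4*a^5 + 4*sqrt(2)*a^4 + 28*a^4 - 28*sqrt(2)*a^3 + 336*a^3 - 2352*a^2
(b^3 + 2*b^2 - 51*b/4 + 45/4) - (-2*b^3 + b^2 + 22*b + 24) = 3*b^3 + b^2 - 139*b/4 - 51/4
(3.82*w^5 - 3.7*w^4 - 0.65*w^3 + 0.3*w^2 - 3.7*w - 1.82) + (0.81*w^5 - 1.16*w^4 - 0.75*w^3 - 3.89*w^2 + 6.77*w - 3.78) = 4.63*w^5 - 4.86*w^4 - 1.4*w^3 - 3.59*w^2 + 3.07*w - 5.6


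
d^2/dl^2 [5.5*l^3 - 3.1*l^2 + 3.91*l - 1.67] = 33.0*l - 6.2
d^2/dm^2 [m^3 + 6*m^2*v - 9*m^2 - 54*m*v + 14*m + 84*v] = 6*m + 12*v - 18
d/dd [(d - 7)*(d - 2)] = 2*d - 9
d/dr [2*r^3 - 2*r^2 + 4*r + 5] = 6*r^2 - 4*r + 4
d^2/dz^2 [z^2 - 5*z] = 2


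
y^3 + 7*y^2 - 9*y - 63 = (y - 3)*(y + 3)*(y + 7)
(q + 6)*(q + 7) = q^2 + 13*q + 42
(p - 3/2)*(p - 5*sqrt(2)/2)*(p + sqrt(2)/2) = p^3 - 2*sqrt(2)*p^2 - 3*p^2/2 - 5*p/2 + 3*sqrt(2)*p + 15/4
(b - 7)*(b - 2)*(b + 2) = b^3 - 7*b^2 - 4*b + 28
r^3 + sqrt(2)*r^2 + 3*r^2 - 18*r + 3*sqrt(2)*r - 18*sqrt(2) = (r - 3)*(r + 6)*(r + sqrt(2))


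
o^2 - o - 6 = (o - 3)*(o + 2)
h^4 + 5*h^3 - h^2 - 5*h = h*(h - 1)*(h + 1)*(h + 5)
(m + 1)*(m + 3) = m^2 + 4*m + 3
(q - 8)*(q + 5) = q^2 - 3*q - 40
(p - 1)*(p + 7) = p^2 + 6*p - 7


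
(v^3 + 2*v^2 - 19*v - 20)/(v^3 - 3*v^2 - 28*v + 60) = (v^2 - 3*v - 4)/(v^2 - 8*v + 12)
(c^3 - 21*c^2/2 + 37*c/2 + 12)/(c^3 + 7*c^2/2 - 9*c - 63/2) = (2*c^2 - 15*c - 8)/(2*c^2 + 13*c + 21)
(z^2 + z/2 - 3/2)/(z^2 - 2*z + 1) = (z + 3/2)/(z - 1)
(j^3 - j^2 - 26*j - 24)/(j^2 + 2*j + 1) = (j^2 - 2*j - 24)/(j + 1)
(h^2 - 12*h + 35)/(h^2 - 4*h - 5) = (h - 7)/(h + 1)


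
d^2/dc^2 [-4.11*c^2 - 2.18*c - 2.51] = -8.22000000000000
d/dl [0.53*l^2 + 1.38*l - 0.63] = 1.06*l + 1.38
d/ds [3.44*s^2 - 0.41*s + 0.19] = 6.88*s - 0.41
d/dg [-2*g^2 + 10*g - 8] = 10 - 4*g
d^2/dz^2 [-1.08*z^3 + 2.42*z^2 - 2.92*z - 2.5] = 4.84 - 6.48*z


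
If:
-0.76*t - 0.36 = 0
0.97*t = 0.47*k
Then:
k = -0.98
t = -0.47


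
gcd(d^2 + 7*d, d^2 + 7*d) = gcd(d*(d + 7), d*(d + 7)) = d^2 + 7*d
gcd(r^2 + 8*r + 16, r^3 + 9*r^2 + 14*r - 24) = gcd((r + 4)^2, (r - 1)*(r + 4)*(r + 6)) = r + 4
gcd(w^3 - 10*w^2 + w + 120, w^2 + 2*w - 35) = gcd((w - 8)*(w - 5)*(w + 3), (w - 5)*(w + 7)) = w - 5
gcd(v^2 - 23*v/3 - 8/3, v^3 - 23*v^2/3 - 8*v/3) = v^2 - 23*v/3 - 8/3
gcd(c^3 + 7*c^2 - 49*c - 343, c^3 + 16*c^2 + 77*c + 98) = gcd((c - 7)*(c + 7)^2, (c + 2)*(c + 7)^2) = c^2 + 14*c + 49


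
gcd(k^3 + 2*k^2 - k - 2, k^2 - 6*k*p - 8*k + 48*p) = 1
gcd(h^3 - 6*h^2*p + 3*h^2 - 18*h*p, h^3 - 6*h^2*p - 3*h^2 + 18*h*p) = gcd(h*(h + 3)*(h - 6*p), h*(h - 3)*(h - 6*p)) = -h^2 + 6*h*p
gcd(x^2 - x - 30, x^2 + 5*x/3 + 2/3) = 1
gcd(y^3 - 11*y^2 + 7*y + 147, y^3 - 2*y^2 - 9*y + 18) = y + 3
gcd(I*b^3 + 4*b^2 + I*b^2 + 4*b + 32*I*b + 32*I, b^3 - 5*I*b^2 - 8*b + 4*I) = 1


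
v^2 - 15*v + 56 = (v - 8)*(v - 7)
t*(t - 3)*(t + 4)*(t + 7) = t^4 + 8*t^3 - 5*t^2 - 84*t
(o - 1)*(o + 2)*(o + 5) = o^3 + 6*o^2 + 3*o - 10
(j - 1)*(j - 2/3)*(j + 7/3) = j^3 + 2*j^2/3 - 29*j/9 + 14/9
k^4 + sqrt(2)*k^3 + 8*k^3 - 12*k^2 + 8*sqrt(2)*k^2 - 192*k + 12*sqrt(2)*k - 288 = (k + 2)*(k + 6)*(k - 3*sqrt(2))*(k + 4*sqrt(2))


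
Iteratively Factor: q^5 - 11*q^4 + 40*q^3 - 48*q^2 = (q)*(q^4 - 11*q^3 + 40*q^2 - 48*q) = q*(q - 3)*(q^3 - 8*q^2 + 16*q) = q*(q - 4)*(q - 3)*(q^2 - 4*q) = q^2*(q - 4)*(q - 3)*(q - 4)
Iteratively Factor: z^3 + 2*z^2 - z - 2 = (z + 1)*(z^2 + z - 2) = (z + 1)*(z + 2)*(z - 1)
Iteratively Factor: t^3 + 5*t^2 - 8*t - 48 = (t + 4)*(t^2 + t - 12) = (t - 3)*(t + 4)*(t + 4)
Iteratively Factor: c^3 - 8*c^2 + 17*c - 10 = (c - 2)*(c^2 - 6*c + 5) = (c - 5)*(c - 2)*(c - 1)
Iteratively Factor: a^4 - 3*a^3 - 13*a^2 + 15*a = (a + 3)*(a^3 - 6*a^2 + 5*a) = (a - 5)*(a + 3)*(a^2 - a) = a*(a - 5)*(a + 3)*(a - 1)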